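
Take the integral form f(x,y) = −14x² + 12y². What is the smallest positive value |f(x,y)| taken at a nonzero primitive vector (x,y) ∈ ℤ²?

descent: ρ → (12,24,-2)  [lands on river]
river: ρ → (-2,24,12)
closes: descent 1, river 2
min |a| on river = 2

2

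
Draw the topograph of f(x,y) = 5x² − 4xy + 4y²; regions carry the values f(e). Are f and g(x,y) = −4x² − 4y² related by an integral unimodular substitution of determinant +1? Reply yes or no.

D₁ = -64, D₂ = -64
f: flip: (5,-4,4)→(4,4,5)
f: reduced (well bottom): (4,4,5) with a≤c, −a<b≤a
g is negative-definite; reduce −g:
−g: reduced (well bottom): (4,0,4) with a≤c, −a<b≤a
flip sign back: reduced form of g is (-4,0,-4)
reduced forms (4, 4, 5) vs (-4, 0, -4) ⇒ inequivalent

no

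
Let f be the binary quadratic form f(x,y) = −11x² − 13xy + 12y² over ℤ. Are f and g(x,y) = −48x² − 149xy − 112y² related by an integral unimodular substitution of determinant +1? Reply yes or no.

D₁ = 697, D₂ = 697
river cycle of f (length 18): (12, 13, -11), (-11, 9, 14), (14, 19, -6), (-6, 17, 17), (17, 17, -6), (-6, 19, 14), (14, 9, -11), (-11, 13, 12), (12, 11, -12), (-12, 13, 11), … (8 more)
river cycle of g (length 18): (-11, 9, 14), (14, 19, -6), (-6, 17, 17), (17, 17, -6), (-6, 19, 14), (14, 9, -11), (-11, 13, 12), (12, 11, -12), (-12, 13, 11), (11, 9, -14), … (8 more)
cycles coincide ⇒ equivalent

yes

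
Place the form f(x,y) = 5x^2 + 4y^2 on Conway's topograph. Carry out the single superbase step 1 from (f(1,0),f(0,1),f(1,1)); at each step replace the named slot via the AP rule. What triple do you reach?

start (5,4,9) = (f(1,0),f(0,1),f(1,1))
replace slot 1: 2·(4+9) − 5 = 21 → (21,4,9)

21,4,9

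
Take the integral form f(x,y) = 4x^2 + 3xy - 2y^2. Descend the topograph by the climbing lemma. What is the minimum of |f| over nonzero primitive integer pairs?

river: ρ → (-2,5,2)
river: ρ → (2,3,-4)
river: ρ → (-4,5,1)
river: ρ → (1,5,-4)
river: ρ → (-4,3,2)
river: ρ → (2,5,-2)
river: ρ → (-2,3,4)
river: ρ → (4,5,-1)
river: ρ → (-1,5,4)
river: ρ → (4,3,-2)
closes: descent 0, river 10
min |a| on river = 1

1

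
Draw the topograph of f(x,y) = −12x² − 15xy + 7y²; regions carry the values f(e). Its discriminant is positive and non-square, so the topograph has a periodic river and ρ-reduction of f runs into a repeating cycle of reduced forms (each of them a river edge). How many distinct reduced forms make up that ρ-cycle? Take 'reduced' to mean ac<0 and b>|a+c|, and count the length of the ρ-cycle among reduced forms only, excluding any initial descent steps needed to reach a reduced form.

D = 561, ⌊√D⌋ = 23
descent: ρ → (7,15,-12)  [lands on river]
river: ρ → (-12,9,10)
river: ρ → (10,11,-11)
river: ρ → (-11,11,10)
river: ρ → (10,9,-12)
river: ρ → (-12,15,7)
river: ρ → (7,13,-14)
river: ρ → (-14,15,6)
river: ρ → (6,21,-5)
river: ρ → (-5,19,10)
river: ρ → (10,21,-3)
river: ρ → (-3,21,10)
river: ρ → (10,19,-5)
river: ρ → (-5,21,6)
river: ρ → (6,15,-14)
river: ρ → (-14,13,7)
ρ-cycle length = 16 (tail of 1 descent step not counted)

16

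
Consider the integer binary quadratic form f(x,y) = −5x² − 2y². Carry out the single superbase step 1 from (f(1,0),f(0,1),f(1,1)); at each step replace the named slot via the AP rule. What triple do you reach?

start (-5,-2,-7) = (f(1,0),f(0,1),f(1,1))
replace slot 1: 2·((-2)+(-7)) − (-5) = -13 → (-13,-2,-7)

-13,-2,-7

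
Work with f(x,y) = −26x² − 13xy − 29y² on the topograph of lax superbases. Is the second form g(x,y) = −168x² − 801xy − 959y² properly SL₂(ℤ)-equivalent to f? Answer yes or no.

D₁ = -2847, D₂ = -2847
f is negative-definite; reduce −f:
−f: reduced (well bottom): (26,13,29) with a≤c, −a<b≤a
flip sign back: reduced form of f is (-26,-13,-29)
g is negative-definite; reduce −g:
−g: translate: b→129 (≡801 mod 336), so (168,801,959)→(168,129,29)
−g: flip: (168,129,29)→(29,-129,168)
−g: translate: b→-13 (≡-129 mod 58), so (29,-129,168)→(29,-13,26)
−g: flip: (29,-13,26)→(26,13,29)
−g: reduced (well bottom): (26,13,29) with a≤c, −a<b≤a
flip sign back: reduced form of g is (-26,-13,-29)
reduced forms (-26, -13, -29) vs (-26, -13, -29) ⇒ equivalent

yes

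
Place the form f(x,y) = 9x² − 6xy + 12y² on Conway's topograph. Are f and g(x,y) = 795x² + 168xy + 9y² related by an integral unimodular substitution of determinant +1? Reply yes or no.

D₁ = -396, D₂ = -396
f: reduced (well bottom): (9,-6,12) with a≤c, −a<b≤a
g: flip: (795,168,9)→(9,-168,795)
g: translate: b→-6 (≡-168 mod 18), so (9,-168,795)→(9,-6,12)
g: reduced (well bottom): (9,-6,12) with a≤c, −a<b≤a
reduced forms (9, -6, 12) vs (9, -6, 12) ⇒ equivalent

yes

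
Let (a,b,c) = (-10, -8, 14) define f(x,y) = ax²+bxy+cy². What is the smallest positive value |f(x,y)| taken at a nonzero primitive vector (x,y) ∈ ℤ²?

descent: ρ → (14,8,-10)  [lands on river]
river: ρ → (-10,12,12)
river: ρ → (12,12,-10)
river: ρ → (-10,8,14)
river: ρ → (14,20,-4)
river: ρ → (-4,20,14)
closes: descent 1, river 6
min |a| on river = 4

4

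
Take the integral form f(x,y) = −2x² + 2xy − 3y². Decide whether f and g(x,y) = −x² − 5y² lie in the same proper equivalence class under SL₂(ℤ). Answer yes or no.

D₁ = -20, D₂ = -20
f is negative-definite; reduce −f:
−f: translate: b→2 (≡-2 mod 4), so (2,-2,3)→(2,2,3)
−f: reduced (well bottom): (2,2,3) with a≤c, −a<b≤a
flip sign back: reduced form of f is (-2,-2,-3)
g is negative-definite; reduce −g:
−g: reduced (well bottom): (1,0,5) with a≤c, −a<b≤a
flip sign back: reduced form of g is (-1,0,-5)
reduced forms (-2, -2, -3) vs (-1, 0, -5) ⇒ inequivalent

no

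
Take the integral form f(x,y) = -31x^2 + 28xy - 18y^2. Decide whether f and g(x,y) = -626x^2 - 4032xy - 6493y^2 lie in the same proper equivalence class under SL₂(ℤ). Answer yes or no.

D₁ = -1448, D₂ = -1448
f is negative-definite; reduce −f:
−f: flip: (31,-28,18)→(18,28,31)
−f: translate: b→-8 (≡28 mod 36), so (18,28,31)→(18,-8,21)
−f: reduced (well bottom): (18,-8,21) with a≤c, −a<b≤a
flip sign back: reduced form of f is (-18,8,-21)
g is negative-definite; reduce −g:
−g: translate: b→276 (≡4032 mod 1252), so (626,4032,6493)→(626,276,31)
−g: flip: (626,276,31)→(31,-276,626)
−g: translate: b→-28 (≡-276 mod 62), so (31,-276,626)→(31,-28,18)
−g: flip: (31,-28,18)→(18,28,31)
−g: translate: b→-8 (≡28 mod 36), so (18,28,31)→(18,-8,21)
−g: reduced (well bottom): (18,-8,21) with a≤c, −a<b≤a
flip sign back: reduced form of g is (-18,8,-21)
reduced forms (-18, 8, -21) vs (-18, 8, -21) ⇒ equivalent

yes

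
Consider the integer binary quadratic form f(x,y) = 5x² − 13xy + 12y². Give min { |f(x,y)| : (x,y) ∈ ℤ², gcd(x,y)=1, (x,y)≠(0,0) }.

translate: b→-3 (≡-13 mod 10), so (5,-13,12)→(5,-3,4)
flip: (5,-3,4)→(4,3,5)
reduced (well bottom): (4,3,5) with a≤c, −a<b≤a
well minimum = a = 4

4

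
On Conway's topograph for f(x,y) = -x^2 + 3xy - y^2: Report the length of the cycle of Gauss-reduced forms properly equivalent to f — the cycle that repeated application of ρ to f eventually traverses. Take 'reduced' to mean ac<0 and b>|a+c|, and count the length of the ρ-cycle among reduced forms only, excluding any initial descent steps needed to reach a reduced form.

D = 5, ⌊√D⌋ = 2
descent: ρ → (-1,1,1)  [lands on river]
river: ρ → (1,1,-1)
ρ-cycle length = 2 (tail of 1 descent step not counted)

2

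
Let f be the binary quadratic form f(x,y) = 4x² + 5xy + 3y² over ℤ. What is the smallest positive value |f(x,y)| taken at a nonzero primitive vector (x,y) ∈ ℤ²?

translate: b→-3 (≡5 mod 8), so (4,5,3)→(4,-3,2)
flip: (4,-3,2)→(2,3,4)
translate: b→-1 (≡3 mod 4), so (2,3,4)→(2,-1,3)
reduced (well bottom): (2,-1,3) with a≤c, −a<b≤a
well minimum = a = 2

2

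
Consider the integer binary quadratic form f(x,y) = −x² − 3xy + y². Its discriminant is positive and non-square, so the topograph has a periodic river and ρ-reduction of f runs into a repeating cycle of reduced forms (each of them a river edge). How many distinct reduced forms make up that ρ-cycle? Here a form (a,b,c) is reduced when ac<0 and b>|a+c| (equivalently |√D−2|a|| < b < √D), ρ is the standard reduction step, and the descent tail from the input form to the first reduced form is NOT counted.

D = 13, ⌊√D⌋ = 3
descent: ρ → (1,3,-1)  [lands on river]
river: ρ → (-1,3,1)
ρ-cycle length = 2 (tail of 1 descent step not counted)

2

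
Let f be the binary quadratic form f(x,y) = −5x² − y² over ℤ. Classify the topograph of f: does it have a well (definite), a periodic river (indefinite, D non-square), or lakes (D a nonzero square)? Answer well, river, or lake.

D = b²−4ac = 0² − 4·(-5)·(-1) = -20
D < 0 ⇒ definite ⇒ every region one sign ⇒ single well

well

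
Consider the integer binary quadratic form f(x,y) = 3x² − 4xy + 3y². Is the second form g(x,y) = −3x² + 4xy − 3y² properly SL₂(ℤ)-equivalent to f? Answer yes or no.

D₁ = -20, D₂ = -20
f: translate: b→2 (≡-4 mod 6), so (3,-4,3)→(3,2,2)
f: flip: (3,2,2)→(2,-2,3)
f: translate: b→2 (≡-2 mod 4), so (2,-2,3)→(2,2,3)
f: reduced (well bottom): (2,2,3) with a≤c, −a<b≤a
g is negative-definite; reduce −g:
−g: translate: b→2 (≡-4 mod 6), so (3,-4,3)→(3,2,2)
−g: flip: (3,2,2)→(2,-2,3)
−g: translate: b→2 (≡-2 mod 4), so (2,-2,3)→(2,2,3)
−g: reduced (well bottom): (2,2,3) with a≤c, −a<b≤a
flip sign back: reduced form of g is (-2,-2,-3)
reduced forms (2, 2, 3) vs (-2, -2, -3) ⇒ inequivalent

no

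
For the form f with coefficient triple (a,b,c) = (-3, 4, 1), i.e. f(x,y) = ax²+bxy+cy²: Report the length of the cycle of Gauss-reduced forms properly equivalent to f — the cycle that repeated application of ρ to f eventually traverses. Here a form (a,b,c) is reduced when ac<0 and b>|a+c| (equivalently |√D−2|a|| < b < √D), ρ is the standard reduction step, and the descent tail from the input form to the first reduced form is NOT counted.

D = 28, ⌊√D⌋ = 5
river: ρ → (1,4,-3)
river: ρ → (-3,2,2)
river: ρ → (2,2,-3)
river: ρ → (-3,4,1)
ρ-cycle length = 4 (tail of 0 descent steps not counted)

4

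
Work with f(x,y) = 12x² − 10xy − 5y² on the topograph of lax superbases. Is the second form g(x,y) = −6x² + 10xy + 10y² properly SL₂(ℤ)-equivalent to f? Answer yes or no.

D₁ = 340, D₂ = 340
river cycle of f (length 14): (-5, 10, 12), (12, 14, -3), (-3, 16, 7), (7, 12, -7), (-7, 16, 3), (3, 14, -12), (-12, 10, 5), (5, 10, -12), (-12, 14, 3), (3, 16, -7), … (4 more)
river cycle of g (length 6): (10, 10, -6), (-6, 14, 6), (6, 10, -10), (-10, 10, 6), (6, 14, -6), (-6, 10, 10)
cycles differ ⇒ inequivalent

no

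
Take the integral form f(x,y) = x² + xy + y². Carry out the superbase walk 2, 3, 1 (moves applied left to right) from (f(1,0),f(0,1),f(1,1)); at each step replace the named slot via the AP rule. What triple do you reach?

start (1,1,3) = (f(1,0),f(0,1),f(1,1))
replace slot 2: 2·(1+3) − 1 = 7 → (1,7,3)
replace slot 3: 2·(1+7) − 3 = 13 → (1,7,13)
replace slot 1: 2·(7+13) − 1 = 39 → (39,7,13)

39,7,13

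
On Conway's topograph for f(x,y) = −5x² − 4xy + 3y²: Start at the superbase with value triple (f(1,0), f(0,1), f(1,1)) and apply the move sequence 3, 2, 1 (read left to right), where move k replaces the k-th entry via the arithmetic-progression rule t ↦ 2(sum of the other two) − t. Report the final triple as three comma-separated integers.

start (-5,3,-6) = (f(1,0),f(0,1),f(1,1))
replace slot 3: 2·((-5)+3) − (-6) = 2 → (-5,3,2)
replace slot 2: 2·((-5)+2) − 3 = -9 → (-5,-9,2)
replace slot 1: 2·((-9)+2) − (-5) = -9 → (-9,-9,2)

-9,-9,2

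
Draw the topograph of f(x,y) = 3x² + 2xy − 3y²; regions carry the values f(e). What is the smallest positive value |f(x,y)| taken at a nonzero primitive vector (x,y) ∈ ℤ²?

river: ρ → (-3,4,2)
river: ρ → (2,4,-3)
river: ρ → (-3,2,3)
river: ρ → (3,4,-2)
river: ρ → (-2,4,3)
river: ρ → (3,2,-3)
closes: descent 0, river 6
min |a| on river = 2

2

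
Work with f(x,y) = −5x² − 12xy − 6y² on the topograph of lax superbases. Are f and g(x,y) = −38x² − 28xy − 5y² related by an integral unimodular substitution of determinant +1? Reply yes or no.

D₁ = 24, D₂ = 24
river cycle of f (length 2): (1, 4, -2), (-2, 4, 1)
river cycle of g (length 2): (1, 4, -2), (-2, 4, 1)
cycles coincide ⇒ equivalent

yes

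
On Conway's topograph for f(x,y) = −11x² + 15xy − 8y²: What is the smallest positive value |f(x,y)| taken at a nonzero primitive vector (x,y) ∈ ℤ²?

translate: b→7 (≡-15 mod 22), so (11,-15,8)→(11,7,4)
flip: (11,7,4)→(4,-7,11)
translate: b→1 (≡-7 mod 8), so (4,-7,11)→(4,1,8)
reduced (well bottom): (4,1,8) with a≤c, −a<b≤a
well minimum |f| = |-4| = 4 (negative-definite)

4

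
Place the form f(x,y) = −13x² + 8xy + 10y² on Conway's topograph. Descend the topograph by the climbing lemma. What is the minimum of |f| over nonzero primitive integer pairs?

river: ρ → (10,12,-11)
river: ρ → (-11,10,11)
river: ρ → (11,12,-10)
river: ρ → (-10,8,13)
river: ρ → (13,18,-5)
river: ρ → (-5,22,5)
river: ρ → (5,18,-13)
river: ρ → (-13,8,10)
closes: descent 0, river 8
min |a| on river = 5

5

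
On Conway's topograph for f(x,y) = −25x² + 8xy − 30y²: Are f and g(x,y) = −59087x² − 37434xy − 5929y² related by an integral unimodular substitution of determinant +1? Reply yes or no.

D₁ = -2936, D₂ = -2936
f is negative-definite; reduce −f:
−f: reduced (well bottom): (25,-8,30) with a≤c, −a<b≤a
flip sign back: reduced form of f is (-25,8,-30)
g is negative-definite; reduce −g:
−g: flip: (59087,37434,5929)→(5929,-37434,59087)
−g: translate: b→-1860 (≡-37434 mod 11858), so (5929,-37434,59087)→(5929,-1860,146)
−g: flip: (5929,-1860,146)→(146,1860,5929)
−g: translate: b→108 (≡1860 mod 292), so (146,1860,5929)→(146,108,25)
−g: flip: (146,108,25)→(25,-108,146)
−g: translate: b→-8 (≡-108 mod 50), so (25,-108,146)→(25,-8,30)
−g: reduced (well bottom): (25,-8,30) with a≤c, −a<b≤a
flip sign back: reduced form of g is (-25,8,-30)
reduced forms (-25, 8, -30) vs (-25, 8, -30) ⇒ equivalent

yes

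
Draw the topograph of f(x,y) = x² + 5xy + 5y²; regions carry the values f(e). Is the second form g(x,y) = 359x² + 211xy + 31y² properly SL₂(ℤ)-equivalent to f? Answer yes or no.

D₁ = 5, D₂ = 5
river cycle of f (length 2): (1, 1, -1), (-1, 1, 1)
river cycle of g (length 2): (1, 1, -1), (-1, 1, 1)
cycles coincide ⇒ equivalent

yes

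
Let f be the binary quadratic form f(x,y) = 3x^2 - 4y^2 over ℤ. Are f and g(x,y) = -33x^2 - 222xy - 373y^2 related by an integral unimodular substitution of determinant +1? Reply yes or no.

D₁ = 48, D₂ = 48
river cycle of f (length 2): (3, 6, -1), (-1, 6, 3)
river cycle of g (length 2): (3, 6, -1), (-1, 6, 3)
cycles coincide ⇒ equivalent

yes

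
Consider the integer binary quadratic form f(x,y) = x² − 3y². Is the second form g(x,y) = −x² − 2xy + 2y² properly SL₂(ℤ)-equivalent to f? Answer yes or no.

D₁ = 12, D₂ = 12
river cycle of f (length 2): (1, 2, -2), (-2, 2, 1)
river cycle of g (length 2): (2, 2, -1), (-1, 2, 2)
cycles differ ⇒ inequivalent

no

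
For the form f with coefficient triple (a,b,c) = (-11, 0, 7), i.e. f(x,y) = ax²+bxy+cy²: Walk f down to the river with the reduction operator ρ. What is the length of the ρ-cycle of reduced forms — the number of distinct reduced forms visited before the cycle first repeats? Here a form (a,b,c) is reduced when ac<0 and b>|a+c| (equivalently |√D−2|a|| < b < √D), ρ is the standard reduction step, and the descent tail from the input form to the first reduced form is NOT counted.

D = 308, ⌊√D⌋ = 17
descent: ρ → (7,14,-4)  [lands on river]
river: ρ → (-4,10,13)
river: ρ → (13,16,-1)
river: ρ → (-1,16,13)
river: ρ → (13,10,-4)
river: ρ → (-4,14,7)
ρ-cycle length = 6 (tail of 1 descent step not counted)

6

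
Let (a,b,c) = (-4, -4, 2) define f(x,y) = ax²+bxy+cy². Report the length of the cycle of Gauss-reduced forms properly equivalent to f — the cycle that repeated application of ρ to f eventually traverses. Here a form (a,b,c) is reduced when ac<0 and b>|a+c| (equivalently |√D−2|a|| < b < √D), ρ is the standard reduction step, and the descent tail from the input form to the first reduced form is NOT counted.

D = 48, ⌊√D⌋ = 6
descent: ρ → (2,4,-4)  [lands on river]
river: ρ → (-4,4,2)
ρ-cycle length = 2 (tail of 1 descent step not counted)

2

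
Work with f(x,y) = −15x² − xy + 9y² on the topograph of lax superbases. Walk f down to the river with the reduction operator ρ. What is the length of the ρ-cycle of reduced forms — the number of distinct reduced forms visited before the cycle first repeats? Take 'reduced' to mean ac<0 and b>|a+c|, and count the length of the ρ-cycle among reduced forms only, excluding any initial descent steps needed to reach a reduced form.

D = 541, ⌊√D⌋ = 23
descent: ρ → (9,19,-5)  [lands on river]
river: ρ → (-5,21,5)
river: ρ → (5,19,-9)
river: ρ → (-9,17,7)
river: ρ → (7,11,-15)
river: ρ → (-15,19,3)
river: ρ → (3,23,-1)
river: ρ → (-1,23,3)
river: ρ → (3,19,-15)
river: ρ → (-15,11,7)
river: ρ → (7,17,-9)
river: ρ → (-9,19,5)
river: ρ → (5,21,-5)
river: ρ → (-5,19,9)
river: ρ → (9,17,-7)
river: ρ → (-7,11,15)
river: ρ → (15,19,-3)
river: ρ → (-3,23,1)
river: ρ → (1,23,-3)
river: ρ → (-3,19,15)
river: ρ → (15,11,-7)
river: ρ → (-7,17,9)
ρ-cycle length = 22 (tail of 1 descent step not counted)

22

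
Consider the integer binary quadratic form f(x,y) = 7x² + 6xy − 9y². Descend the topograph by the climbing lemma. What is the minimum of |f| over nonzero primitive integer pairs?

river: ρ → (-9,12,4)
river: ρ → (4,12,-9)
river: ρ → (-9,6,7)
river: ρ → (7,8,-8)
river: ρ → (-8,8,7)
river: ρ → (7,6,-9)
closes: descent 0, river 6
min |a| on river = 4

4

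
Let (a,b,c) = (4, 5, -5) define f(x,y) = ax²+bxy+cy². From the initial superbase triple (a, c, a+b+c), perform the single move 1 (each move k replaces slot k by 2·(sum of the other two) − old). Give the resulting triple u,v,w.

start (4,-5,4) = (f(1,0),f(0,1),f(1,1))
replace slot 1: 2·((-5)+4) − 4 = -6 → (-6,-5,4)

-6,-5,4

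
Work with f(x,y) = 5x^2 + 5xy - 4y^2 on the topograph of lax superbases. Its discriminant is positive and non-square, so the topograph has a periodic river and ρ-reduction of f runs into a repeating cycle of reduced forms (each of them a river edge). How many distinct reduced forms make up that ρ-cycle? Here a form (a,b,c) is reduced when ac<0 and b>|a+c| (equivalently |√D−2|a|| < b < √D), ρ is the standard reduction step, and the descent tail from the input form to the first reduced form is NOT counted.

D = 105, ⌊√D⌋ = 10
river: ρ → (-4,3,6)
river: ρ → (6,9,-1)
river: ρ → (-1,9,6)
river: ρ → (6,3,-4)
river: ρ → (-4,5,5)
river: ρ → (5,5,-4)
ρ-cycle length = 6 (tail of 0 descent steps not counted)

6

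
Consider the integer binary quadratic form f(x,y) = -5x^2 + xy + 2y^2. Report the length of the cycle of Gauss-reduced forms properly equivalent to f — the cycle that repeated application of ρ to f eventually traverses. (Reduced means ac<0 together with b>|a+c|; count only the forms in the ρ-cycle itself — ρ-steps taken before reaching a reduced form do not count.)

D = 41, ⌊√D⌋ = 6
descent: ρ → (2,3,-4)  [lands on river]
river: ρ → (-4,5,1)
river: ρ → (1,5,-4)
river: ρ → (-4,3,2)
river: ρ → (2,5,-2)
river: ρ → (-2,3,4)
river: ρ → (4,5,-1)
river: ρ → (-1,5,4)
river: ρ → (4,3,-2)
river: ρ → (-2,5,2)
ρ-cycle length = 10 (tail of 1 descent step not counted)

10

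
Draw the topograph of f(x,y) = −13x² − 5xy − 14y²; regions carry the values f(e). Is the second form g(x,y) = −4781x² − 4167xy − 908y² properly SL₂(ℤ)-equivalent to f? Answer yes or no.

D₁ = -703, D₂ = -703
f is negative-definite; reduce −f:
−f: reduced (well bottom): (13,5,14) with a≤c, −a<b≤a
flip sign back: reduced form of f is (-13,-5,-14)
g is negative-definite; reduce −g:
−g: flip: (4781,4167,908)→(908,-4167,4781)
−g: translate: b→-535 (≡-4167 mod 1816), so (908,-4167,4781)→(908,-535,79)
−g: flip: (908,-535,79)→(79,535,908)
−g: translate: b→61 (≡535 mod 158), so (79,535,908)→(79,61,14)
−g: flip: (79,61,14)→(14,-61,79)
−g: translate: b→-5 (≡-61 mod 28), so (14,-61,79)→(14,-5,13)
−g: flip: (14,-5,13)→(13,5,14)
−g: reduced (well bottom): (13,5,14) with a≤c, −a<b≤a
flip sign back: reduced form of g is (-13,-5,-14)
reduced forms (-13, -5, -14) vs (-13, -5, -14) ⇒ equivalent

yes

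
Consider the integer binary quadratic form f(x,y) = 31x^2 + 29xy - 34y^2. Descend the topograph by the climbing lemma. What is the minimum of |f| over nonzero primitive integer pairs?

river: ρ → (-34,39,26)
river: ρ → (26,65,-8)
river: ρ → (-8,63,34)
river: ρ → (34,5,-37)
river: ρ → (-37,69,2)
river: ρ → (2,71,-2)
river: ρ → (-2,69,37)
river: ρ → (37,5,-34)
river: ρ → (-34,63,8)
river: ρ → (8,65,-26)
river: ρ → (-26,39,34)
river: ρ → (34,29,-31)
river: ρ → (-31,33,32)
river: ρ → (32,31,-32)
river: ρ → (-32,33,31)
river: ρ → (31,29,-34)
closes: descent 0, river 16
min |a| on river = 2

2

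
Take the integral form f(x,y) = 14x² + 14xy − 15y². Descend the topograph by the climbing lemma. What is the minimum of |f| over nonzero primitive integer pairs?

river: ρ → (-15,16,13)
river: ρ → (13,10,-18)
river: ρ → (-18,26,5)
river: ρ → (5,24,-23)
river: ρ → (-23,22,6)
river: ρ → (6,26,-15)
river: ρ → (-15,4,17)
river: ρ → (17,30,-2)
river: ρ → (-2,30,17)
river: ρ → (17,4,-15)
river: ρ → (-15,26,6)
river: ρ → (6,22,-23)
river: ρ → (-23,24,5)
river: ρ → (5,26,-18)
river: ρ → (-18,10,13)
river: ρ → (13,16,-15)
river: ρ → (-15,14,14)
river: ρ → (14,14,-15)
closes: descent 0, river 18
min |a| on river = 2

2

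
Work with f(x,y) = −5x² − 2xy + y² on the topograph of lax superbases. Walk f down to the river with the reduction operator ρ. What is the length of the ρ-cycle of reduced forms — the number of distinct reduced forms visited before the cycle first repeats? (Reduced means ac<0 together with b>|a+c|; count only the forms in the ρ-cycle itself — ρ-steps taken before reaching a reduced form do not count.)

D = 24, ⌊√D⌋ = 4
descent: ρ → (1,4,-2)  [lands on river]
river: ρ → (-2,4,1)
ρ-cycle length = 2 (tail of 1 descent step not counted)

2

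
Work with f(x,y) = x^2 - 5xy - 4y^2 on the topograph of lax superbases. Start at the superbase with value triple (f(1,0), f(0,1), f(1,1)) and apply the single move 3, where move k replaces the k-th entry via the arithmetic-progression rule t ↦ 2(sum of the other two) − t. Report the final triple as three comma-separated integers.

start (1,-4,-8) = (f(1,0),f(0,1),f(1,1))
replace slot 3: 2·(1+(-4)) − (-8) = 2 → (1,-4,2)

1,-4,2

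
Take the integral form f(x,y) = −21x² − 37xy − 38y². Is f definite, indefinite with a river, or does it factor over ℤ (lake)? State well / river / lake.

D = b²−4ac = (-37)² − 4·(-21)·(-38) = -1823
D < 0 ⇒ definite ⇒ every region one sign ⇒ single well

well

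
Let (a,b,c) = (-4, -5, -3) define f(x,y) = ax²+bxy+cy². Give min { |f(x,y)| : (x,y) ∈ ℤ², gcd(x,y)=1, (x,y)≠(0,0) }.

translate: b→-3 (≡5 mod 8), so (4,5,3)→(4,-3,2)
flip: (4,-3,2)→(2,3,4)
translate: b→-1 (≡3 mod 4), so (2,3,4)→(2,-1,3)
reduced (well bottom): (2,-1,3) with a≤c, −a<b≤a
well minimum |f| = |-2| = 2 (negative-definite)

2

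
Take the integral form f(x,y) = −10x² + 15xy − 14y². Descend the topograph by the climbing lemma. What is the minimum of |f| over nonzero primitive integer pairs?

translate: b→5 (≡-15 mod 20), so (10,-15,14)→(10,5,9)
flip: (10,5,9)→(9,-5,10)
reduced (well bottom): (9,-5,10) with a≤c, −a<b≤a
well minimum |f| = |-9| = 9 (negative-definite)

9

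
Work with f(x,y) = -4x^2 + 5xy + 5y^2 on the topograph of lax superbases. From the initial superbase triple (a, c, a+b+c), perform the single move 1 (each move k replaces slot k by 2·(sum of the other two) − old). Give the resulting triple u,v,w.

start (-4,5,6) = (f(1,0),f(0,1),f(1,1))
replace slot 1: 2·(5+6) − (-4) = 26 → (26,5,6)

26,5,6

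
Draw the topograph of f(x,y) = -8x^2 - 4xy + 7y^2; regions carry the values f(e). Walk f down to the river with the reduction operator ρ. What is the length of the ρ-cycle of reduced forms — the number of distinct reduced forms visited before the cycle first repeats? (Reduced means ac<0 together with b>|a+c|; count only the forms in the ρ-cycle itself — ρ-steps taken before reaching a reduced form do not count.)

D = 240, ⌊√D⌋ = 15
descent: ρ → (7,4,-8)  [lands on river]
river: ρ → (-8,12,3)
river: ρ → (3,12,-8)
river: ρ → (-8,4,7)
river: ρ → (7,10,-5)
river: ρ → (-5,10,7)
ρ-cycle length = 6 (tail of 1 descent step not counted)

6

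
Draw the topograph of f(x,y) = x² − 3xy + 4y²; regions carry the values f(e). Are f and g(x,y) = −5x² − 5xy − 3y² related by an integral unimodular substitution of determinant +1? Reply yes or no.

D₁ = -7, D₂ = -35
discriminants differ ⇒ not SL₂(ℤ)-equivalent

no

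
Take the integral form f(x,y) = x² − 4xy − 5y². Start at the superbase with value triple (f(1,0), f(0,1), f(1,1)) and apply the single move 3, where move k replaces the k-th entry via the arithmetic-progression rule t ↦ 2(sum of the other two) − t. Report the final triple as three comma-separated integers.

start (1,-5,-8) = (f(1,0),f(0,1),f(1,1))
replace slot 3: 2·(1+(-5)) − (-8) = 0 → (1,-5,0)

1,-5,0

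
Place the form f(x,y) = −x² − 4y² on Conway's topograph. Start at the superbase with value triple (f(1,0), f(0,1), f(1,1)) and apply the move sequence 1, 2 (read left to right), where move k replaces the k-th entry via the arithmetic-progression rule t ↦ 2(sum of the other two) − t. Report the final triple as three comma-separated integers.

start (-1,-4,-5) = (f(1,0),f(0,1),f(1,1))
replace slot 1: 2·((-4)+(-5)) − (-1) = -17 → (-17,-4,-5)
replace slot 2: 2·((-17)+(-5)) − (-4) = -40 → (-17,-40,-5)

-17,-40,-5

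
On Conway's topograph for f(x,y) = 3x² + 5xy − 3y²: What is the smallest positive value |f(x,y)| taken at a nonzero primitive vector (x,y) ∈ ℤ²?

river: ρ → (-3,7,1)
river: ρ → (1,7,-3)
river: ρ → (-3,5,3)
river: ρ → (3,7,-1)
river: ρ → (-1,7,3)
river: ρ → (3,5,-3)
closes: descent 0, river 6
min |a| on river = 1

1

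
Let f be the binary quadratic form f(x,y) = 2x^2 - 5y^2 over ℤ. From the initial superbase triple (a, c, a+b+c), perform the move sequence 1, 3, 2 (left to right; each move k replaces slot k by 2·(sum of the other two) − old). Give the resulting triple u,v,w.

start (2,-5,-3) = (f(1,0),f(0,1),f(1,1))
replace slot 1: 2·((-5)+(-3)) − 2 = -18 → (-18,-5,-3)
replace slot 3: 2·((-18)+(-5)) − (-3) = -43 → (-18,-5,-43)
replace slot 2: 2·((-18)+(-43)) − (-5) = -117 → (-18,-117,-43)

-18,-117,-43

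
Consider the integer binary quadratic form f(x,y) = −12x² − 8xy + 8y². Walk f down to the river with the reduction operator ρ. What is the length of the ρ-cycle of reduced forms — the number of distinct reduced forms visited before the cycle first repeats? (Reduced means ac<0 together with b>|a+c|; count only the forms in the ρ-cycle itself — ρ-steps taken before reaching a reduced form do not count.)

D = 448, ⌊√D⌋ = 21
descent: ρ → (8,8,-12)  [lands on river]
river: ρ → (-12,16,4)
river: ρ → (4,16,-12)
river: ρ → (-12,8,8)
ρ-cycle length = 4 (tail of 1 descent step not counted)

4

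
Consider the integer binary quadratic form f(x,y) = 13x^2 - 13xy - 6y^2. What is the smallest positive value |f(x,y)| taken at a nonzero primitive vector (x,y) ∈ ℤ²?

descent: ρ → (-6,13,13)  [lands on river]
river: ρ → (13,13,-6)
river: ρ → (-6,11,15)
river: ρ → (15,19,-2)
river: ρ → (-2,21,5)
river: ρ → (5,19,-6)
river: ρ → (-6,17,8)
river: ρ → (8,15,-8)
river: ρ → (-8,17,6)
river: ρ → (6,19,-5)
river: ρ → (-5,21,2)
river: ρ → (2,19,-15)
river: ρ → (-15,11,6)
river: ρ → (6,13,-13)
river: ρ → (-13,13,6)
river: ρ → (6,11,-15)
river: ρ → (-15,19,2)
river: ρ → (2,21,-5)
river: ρ → (-5,19,6)
river: ρ → (6,17,-8)
river: ρ → (-8,15,8)
river: ρ → (8,17,-6)
river: ρ → (-6,19,5)
river: ρ → (5,21,-2)
river: ρ → (-2,19,15)
river: ρ → (15,11,-6)
closes: descent 1, river 26
min |a| on river = 2

2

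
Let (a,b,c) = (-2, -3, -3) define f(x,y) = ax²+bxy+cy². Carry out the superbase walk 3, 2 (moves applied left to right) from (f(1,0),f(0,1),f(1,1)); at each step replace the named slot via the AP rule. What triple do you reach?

start (-2,-3,-8) = (f(1,0),f(0,1),f(1,1))
replace slot 3: 2·((-2)+(-3)) − (-8) = -2 → (-2,-3,-2)
replace slot 2: 2·((-2)+(-2)) − (-3) = -5 → (-2,-5,-2)

-2,-5,-2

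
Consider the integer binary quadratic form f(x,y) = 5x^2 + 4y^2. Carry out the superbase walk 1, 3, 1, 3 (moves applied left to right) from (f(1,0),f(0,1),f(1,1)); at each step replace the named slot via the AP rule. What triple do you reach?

start (5,4,9) = (f(1,0),f(0,1),f(1,1))
replace slot 1: 2·(4+9) − 5 = 21 → (21,4,9)
replace slot 3: 2·(21+4) − 9 = 41 → (21,4,41)
replace slot 1: 2·(4+41) − 21 = 69 → (69,4,41)
replace slot 3: 2·(69+4) − 41 = 105 → (69,4,105)

69,4,105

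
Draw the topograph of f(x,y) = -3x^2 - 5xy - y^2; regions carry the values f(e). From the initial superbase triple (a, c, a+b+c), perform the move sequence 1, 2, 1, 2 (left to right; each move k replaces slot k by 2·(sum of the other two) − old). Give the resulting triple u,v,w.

start (-3,-1,-9) = (f(1,0),f(0,1),f(1,1))
replace slot 1: 2·((-1)+(-9)) − (-3) = -17 → (-17,-1,-9)
replace slot 2: 2·((-17)+(-9)) − (-1) = -51 → (-17,-51,-9)
replace slot 1: 2·((-51)+(-9)) − (-17) = -103 → (-103,-51,-9)
replace slot 2: 2·((-103)+(-9)) − (-51) = -173 → (-103,-173,-9)

-103,-173,-9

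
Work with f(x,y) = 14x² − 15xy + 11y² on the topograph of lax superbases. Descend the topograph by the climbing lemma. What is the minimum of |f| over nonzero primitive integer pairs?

translate: b→13 (≡-15 mod 28), so (14,-15,11)→(14,13,10)
flip: (14,13,10)→(10,-13,14)
translate: b→7 (≡-13 mod 20), so (10,-13,14)→(10,7,11)
reduced (well bottom): (10,7,11) with a≤c, −a<b≤a
well minimum = a = 10

10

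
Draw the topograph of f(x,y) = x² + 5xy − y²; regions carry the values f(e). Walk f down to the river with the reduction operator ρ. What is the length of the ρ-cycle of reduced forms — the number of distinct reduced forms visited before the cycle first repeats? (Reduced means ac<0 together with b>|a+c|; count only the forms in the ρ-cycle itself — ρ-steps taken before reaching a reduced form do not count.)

D = 29, ⌊√D⌋ = 5
river: ρ → (-1,5,1)
river: ρ → (1,5,-1)
ρ-cycle length = 2 (tail of 0 descent steps not counted)

2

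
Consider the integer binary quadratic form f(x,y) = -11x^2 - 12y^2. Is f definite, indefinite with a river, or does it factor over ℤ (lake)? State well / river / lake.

D = b²−4ac = 0² − 4·(-11)·(-12) = -528
D < 0 ⇒ definite ⇒ every region one sign ⇒ single well

well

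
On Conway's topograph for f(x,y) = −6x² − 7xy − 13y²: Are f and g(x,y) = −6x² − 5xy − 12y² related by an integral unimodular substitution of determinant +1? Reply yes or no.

D₁ = -263, D₂ = -263
f is negative-definite; reduce −f:
−f: translate: b→-5 (≡7 mod 12), so (6,7,13)→(6,-5,12)
−f: reduced (well bottom): (6,-5,12) with a≤c, −a<b≤a
flip sign back: reduced form of f is (-6,5,-12)
g is negative-definite; reduce −g:
−g: reduced (well bottom): (6,5,12) with a≤c, −a<b≤a
flip sign back: reduced form of g is (-6,-5,-12)
reduced forms (-6, 5, -12) vs (-6, -5, -12) ⇒ inequivalent

no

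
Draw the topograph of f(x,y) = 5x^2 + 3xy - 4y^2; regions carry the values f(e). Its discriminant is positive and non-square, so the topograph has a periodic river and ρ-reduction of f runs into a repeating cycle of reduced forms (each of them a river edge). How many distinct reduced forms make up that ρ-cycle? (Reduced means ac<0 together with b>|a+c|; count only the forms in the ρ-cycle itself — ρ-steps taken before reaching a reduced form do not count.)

D = 89, ⌊√D⌋ = 9
river: ρ → (-4,5,4)
river: ρ → (4,3,-5)
river: ρ → (-5,7,2)
river: ρ → (2,9,-1)
river: ρ → (-1,9,2)
river: ρ → (2,7,-5)
river: ρ → (-5,3,4)
river: ρ → (4,5,-4)
river: ρ → (-4,3,5)
river: ρ → (5,7,-2)
river: ρ → (-2,9,1)
river: ρ → (1,9,-2)
river: ρ → (-2,7,5)
river: ρ → (5,3,-4)
ρ-cycle length = 14 (tail of 0 descent steps not counted)

14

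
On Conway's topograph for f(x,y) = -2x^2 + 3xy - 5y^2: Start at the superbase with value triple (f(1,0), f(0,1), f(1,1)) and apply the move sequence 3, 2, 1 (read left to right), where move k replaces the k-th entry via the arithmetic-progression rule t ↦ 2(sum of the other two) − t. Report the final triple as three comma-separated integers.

start (-2,-5,-4) = (f(1,0),f(0,1),f(1,1))
replace slot 3: 2·((-2)+(-5)) − (-4) = -10 → (-2,-5,-10)
replace slot 2: 2·((-2)+(-10)) − (-5) = -19 → (-2,-19,-10)
replace slot 1: 2·((-19)+(-10)) − (-2) = -56 → (-56,-19,-10)

-56,-19,-10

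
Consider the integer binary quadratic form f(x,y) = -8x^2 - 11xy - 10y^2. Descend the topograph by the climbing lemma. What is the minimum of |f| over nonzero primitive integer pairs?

translate: b→-5 (≡11 mod 16), so (8,11,10)→(8,-5,7)
flip: (8,-5,7)→(7,5,8)
reduced (well bottom): (7,5,8) with a≤c, −a<b≤a
well minimum |f| = |-7| = 7 (negative-definite)

7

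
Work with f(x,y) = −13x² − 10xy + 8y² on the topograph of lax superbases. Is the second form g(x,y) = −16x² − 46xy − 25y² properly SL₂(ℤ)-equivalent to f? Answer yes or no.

D₁ = 516, D₂ = 516
river cycle of f (length 10): (8, 10, -13), (-13, 16, 5), (5, 14, -16), (-16, 18, 3), (3, 18, -16), (-16, 14, 5), (5, 16, -13), (-13, 10, 8), (8, 22, -1), (-1, 22, 8)
river cycle of g (length 10): (5, 14, -16), (-16, 18, 3), (3, 18, -16), (-16, 14, 5), (5, 16, -13), (-13, 10, 8), (8, 22, -1), (-1, 22, 8), (8, 10, -13), (-13, 16, 5)
cycles coincide ⇒ equivalent

yes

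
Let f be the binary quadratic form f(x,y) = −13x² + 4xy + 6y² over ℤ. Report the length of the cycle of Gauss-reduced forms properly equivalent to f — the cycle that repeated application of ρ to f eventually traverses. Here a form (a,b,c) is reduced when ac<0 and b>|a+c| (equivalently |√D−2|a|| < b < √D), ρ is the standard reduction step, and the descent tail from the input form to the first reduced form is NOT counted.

D = 328, ⌊√D⌋ = 18
descent: ρ → (6,8,-11)  [lands on river]
river: ρ → (-11,14,3)
river: ρ → (3,16,-6)
river: ρ → (-6,8,11)
river: ρ → (11,14,-3)
river: ρ → (-3,16,6)
ρ-cycle length = 6 (tail of 1 descent step not counted)

6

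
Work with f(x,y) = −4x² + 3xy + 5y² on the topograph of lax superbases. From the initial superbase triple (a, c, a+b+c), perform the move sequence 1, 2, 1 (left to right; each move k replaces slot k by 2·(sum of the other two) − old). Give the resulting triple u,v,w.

start (-4,5,4) = (f(1,0),f(0,1),f(1,1))
replace slot 1: 2·(5+4) − (-4) = 22 → (22,5,4)
replace slot 2: 2·(22+4) − 5 = 47 → (22,47,4)
replace slot 1: 2·(47+4) − 22 = 80 → (80,47,4)

80,47,4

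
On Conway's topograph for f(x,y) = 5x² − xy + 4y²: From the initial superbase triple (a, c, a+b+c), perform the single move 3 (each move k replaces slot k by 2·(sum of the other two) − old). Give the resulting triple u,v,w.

start (5,4,8) = (f(1,0),f(0,1),f(1,1))
replace slot 3: 2·(5+4) − 8 = 10 → (5,4,10)

5,4,10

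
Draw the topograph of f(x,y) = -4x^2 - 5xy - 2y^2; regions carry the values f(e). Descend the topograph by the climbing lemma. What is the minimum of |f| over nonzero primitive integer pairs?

translate: b→-3 (≡5 mod 8), so (4,5,2)→(4,-3,1)
flip: (4,-3,1)→(1,3,4)
translate: b→1 (≡3 mod 2), so (1,3,4)→(1,1,2)
reduced (well bottom): (1,1,2) with a≤c, −a<b≤a
well minimum |f| = |-1| = 1 (negative-definite)

1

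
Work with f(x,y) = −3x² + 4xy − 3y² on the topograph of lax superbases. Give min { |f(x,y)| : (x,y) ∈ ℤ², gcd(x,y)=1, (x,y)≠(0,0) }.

translate: b→2 (≡-4 mod 6), so (3,-4,3)→(3,2,2)
flip: (3,2,2)→(2,-2,3)
translate: b→2 (≡-2 mod 4), so (2,-2,3)→(2,2,3)
reduced (well bottom): (2,2,3) with a≤c, −a<b≤a
well minimum |f| = |-2| = 2 (negative-definite)

2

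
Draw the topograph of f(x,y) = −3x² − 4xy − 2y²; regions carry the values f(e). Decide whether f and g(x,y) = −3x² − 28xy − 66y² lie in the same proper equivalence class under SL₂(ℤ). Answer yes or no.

D₁ = -8, D₂ = -8
f is negative-definite; reduce −f:
−f: translate: b→-2 (≡4 mod 6), so (3,4,2)→(3,-2,1)
−f: flip: (3,-2,1)→(1,2,3)
−f: translate: b→0 (≡2 mod 2), so (1,2,3)→(1,0,2)
−f: reduced (well bottom): (1,0,2) with a≤c, −a<b≤a
flip sign back: reduced form of f is (-1,0,-2)
g is negative-definite; reduce −g:
−g: translate: b→-2 (≡28 mod 6), so (3,28,66)→(3,-2,1)
−g: flip: (3,-2,1)→(1,2,3)
−g: translate: b→0 (≡2 mod 2), so (1,2,3)→(1,0,2)
−g: reduced (well bottom): (1,0,2) with a≤c, −a<b≤a
flip sign back: reduced form of g is (-1,0,-2)
reduced forms (-1, 0, -2) vs (-1, 0, -2) ⇒ equivalent

yes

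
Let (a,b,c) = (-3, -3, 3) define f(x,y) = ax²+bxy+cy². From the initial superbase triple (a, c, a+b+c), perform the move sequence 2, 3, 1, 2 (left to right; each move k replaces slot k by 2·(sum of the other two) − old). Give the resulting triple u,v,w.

start (-3,3,-3) = (f(1,0),f(0,1),f(1,1))
replace slot 2: 2·((-3)+(-3)) − 3 = -15 → (-3,-15,-3)
replace slot 3: 2·((-3)+(-15)) − (-3) = -33 → (-3,-15,-33)
replace slot 1: 2·((-15)+(-33)) − (-3) = -93 → (-93,-15,-33)
replace slot 2: 2·((-93)+(-33)) − (-15) = -237 → (-93,-237,-33)

-93,-237,-33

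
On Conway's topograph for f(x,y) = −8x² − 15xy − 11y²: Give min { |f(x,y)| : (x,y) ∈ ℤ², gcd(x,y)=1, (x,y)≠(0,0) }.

translate: b→-1 (≡15 mod 16), so (8,15,11)→(8,-1,4)
flip: (8,-1,4)→(4,1,8)
reduced (well bottom): (4,1,8) with a≤c, −a<b≤a
well minimum |f| = |-4| = 4 (negative-definite)

4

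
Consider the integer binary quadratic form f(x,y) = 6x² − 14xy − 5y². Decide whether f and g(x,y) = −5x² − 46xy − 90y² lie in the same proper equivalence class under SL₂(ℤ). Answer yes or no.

D₁ = 316, D₂ = 316
river cycle of f (length 6): (-5, 14, 6), (6, 10, -9), (-9, 8, 7), (7, 6, -10), (-10, 14, 3), (3, 16, -5)
river cycle of g (length 6): (-5, 14, 6), (6, 10, -9), (-9, 8, 7), (7, 6, -10), (-10, 14, 3), (3, 16, -5)
cycles coincide ⇒ equivalent

yes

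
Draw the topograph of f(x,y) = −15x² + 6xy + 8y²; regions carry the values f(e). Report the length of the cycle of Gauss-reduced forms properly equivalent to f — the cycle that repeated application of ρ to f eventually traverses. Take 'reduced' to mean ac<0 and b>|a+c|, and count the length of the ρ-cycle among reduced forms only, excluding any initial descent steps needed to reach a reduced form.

D = 516, ⌊√D⌋ = 22
descent: ρ → (8,10,-13)  [lands on river]
river: ρ → (-13,16,5)
river: ρ → (5,14,-16)
river: ρ → (-16,18,3)
river: ρ → (3,18,-16)
river: ρ → (-16,14,5)
river: ρ → (5,16,-13)
river: ρ → (-13,10,8)
river: ρ → (8,22,-1)
river: ρ → (-1,22,8)
ρ-cycle length = 10 (tail of 1 descent step not counted)

10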